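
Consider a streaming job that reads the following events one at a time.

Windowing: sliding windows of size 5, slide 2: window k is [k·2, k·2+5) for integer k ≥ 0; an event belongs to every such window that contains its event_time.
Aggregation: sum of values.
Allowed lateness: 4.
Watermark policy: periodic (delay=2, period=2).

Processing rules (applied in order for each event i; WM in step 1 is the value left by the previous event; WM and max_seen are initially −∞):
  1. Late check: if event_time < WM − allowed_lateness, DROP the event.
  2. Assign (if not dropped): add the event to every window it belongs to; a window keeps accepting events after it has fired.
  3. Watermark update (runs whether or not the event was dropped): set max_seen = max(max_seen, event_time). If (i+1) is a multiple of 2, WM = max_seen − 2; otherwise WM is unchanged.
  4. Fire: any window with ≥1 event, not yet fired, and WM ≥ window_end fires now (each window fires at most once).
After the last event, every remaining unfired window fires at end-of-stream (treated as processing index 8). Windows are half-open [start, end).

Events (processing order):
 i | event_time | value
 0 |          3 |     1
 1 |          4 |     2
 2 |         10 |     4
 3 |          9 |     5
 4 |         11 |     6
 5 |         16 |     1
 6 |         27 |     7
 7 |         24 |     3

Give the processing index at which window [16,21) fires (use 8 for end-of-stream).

7

i=0 t=3 v=1: → [2,7),[0,5); WM=−∞
i=1 t=4 v=2: → [4,9),[2,7),[0,5); WM=2
i=2 t=10 v=4: → [10,15),[8,13),[6,11); WM=2
i=3 t=9 v=5: → [8,13),[6,11); WM=8; [0,5) fires=3 [2,7) fires=3
i=4 t=11 v=6: → [10,15),[8,13); WM=8
i=5 t=16 v=1: → [16,21),[14,19),[12,17); WM=14; [4,9) fires=2 [6,11) fires=9 [8,13) fires=15
i=6 t=27 v=7: → [26,31),[24,29); WM=14
i=7 t=24 v=3: → [24,29),[22,27),[20,25); WM=25; [10,15) fires=10 [12,17) fires=1 [14,19) fires=1 [16,21) fires=1 [20,25) fires=3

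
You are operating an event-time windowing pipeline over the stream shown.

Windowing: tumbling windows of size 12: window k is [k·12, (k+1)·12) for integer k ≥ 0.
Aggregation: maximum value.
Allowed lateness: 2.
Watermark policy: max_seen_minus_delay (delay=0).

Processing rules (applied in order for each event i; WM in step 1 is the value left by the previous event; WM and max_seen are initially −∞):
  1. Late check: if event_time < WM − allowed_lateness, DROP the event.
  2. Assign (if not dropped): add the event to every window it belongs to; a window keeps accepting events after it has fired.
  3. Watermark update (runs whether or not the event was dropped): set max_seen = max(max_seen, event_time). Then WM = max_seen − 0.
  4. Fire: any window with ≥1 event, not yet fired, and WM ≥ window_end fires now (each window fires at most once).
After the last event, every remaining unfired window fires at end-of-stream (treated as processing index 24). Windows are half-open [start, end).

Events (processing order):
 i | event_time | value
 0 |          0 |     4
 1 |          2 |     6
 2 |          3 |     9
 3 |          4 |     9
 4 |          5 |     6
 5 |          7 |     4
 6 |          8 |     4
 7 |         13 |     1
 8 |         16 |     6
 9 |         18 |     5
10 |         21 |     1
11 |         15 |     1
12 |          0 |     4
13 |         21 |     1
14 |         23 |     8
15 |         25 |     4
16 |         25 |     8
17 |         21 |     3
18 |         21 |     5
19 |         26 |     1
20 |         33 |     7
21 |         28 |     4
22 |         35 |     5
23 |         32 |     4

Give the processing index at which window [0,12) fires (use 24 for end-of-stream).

i=0 t=0 v=4: → [0,12); WM=0
i=1 t=2 v=6: → [0,12); WM=2
i=2 t=3 v=9: → [0,12); WM=3
i=3 t=4 v=9: → [0,12); WM=4
i=4 t=5 v=6: → [0,12); WM=5
i=5 t=7 v=4: → [0,12); WM=7
i=6 t=8 v=4: → [0,12); WM=8
i=7 t=13 v=1: → [12,24); WM=13; [0,12) fires=9
i=8 t=16 v=6: → [12,24); WM=16
i=9 t=18 v=5: → [12,24); WM=18
i=10 t=21 v=1: → [12,24); WM=21
i=11 t=15 v=1: DROP (t<21-2); WM=21
i=12 t=0 v=4: DROP (t<21-2); WM=21
i=13 t=21 v=1: → [12,24); WM=21
i=14 t=23 v=8: → [12,24); WM=23
i=15 t=25 v=4: → [24,36); WM=25; [12,24) fires=8
i=16 t=25 v=8: → [24,36); WM=25
i=17 t=21 v=3: DROP (t<25-2); WM=25
i=18 t=21 v=5: DROP (t<25-2); WM=25
i=19 t=26 v=1: → [24,36); WM=26
i=20 t=33 v=7: → [24,36); WM=33
i=21 t=28 v=4: DROP (t<33-2); WM=33
i=22 t=35 v=5: → [24,36); WM=35
i=23 t=32 v=4: DROP (t<35-2); WM=35

7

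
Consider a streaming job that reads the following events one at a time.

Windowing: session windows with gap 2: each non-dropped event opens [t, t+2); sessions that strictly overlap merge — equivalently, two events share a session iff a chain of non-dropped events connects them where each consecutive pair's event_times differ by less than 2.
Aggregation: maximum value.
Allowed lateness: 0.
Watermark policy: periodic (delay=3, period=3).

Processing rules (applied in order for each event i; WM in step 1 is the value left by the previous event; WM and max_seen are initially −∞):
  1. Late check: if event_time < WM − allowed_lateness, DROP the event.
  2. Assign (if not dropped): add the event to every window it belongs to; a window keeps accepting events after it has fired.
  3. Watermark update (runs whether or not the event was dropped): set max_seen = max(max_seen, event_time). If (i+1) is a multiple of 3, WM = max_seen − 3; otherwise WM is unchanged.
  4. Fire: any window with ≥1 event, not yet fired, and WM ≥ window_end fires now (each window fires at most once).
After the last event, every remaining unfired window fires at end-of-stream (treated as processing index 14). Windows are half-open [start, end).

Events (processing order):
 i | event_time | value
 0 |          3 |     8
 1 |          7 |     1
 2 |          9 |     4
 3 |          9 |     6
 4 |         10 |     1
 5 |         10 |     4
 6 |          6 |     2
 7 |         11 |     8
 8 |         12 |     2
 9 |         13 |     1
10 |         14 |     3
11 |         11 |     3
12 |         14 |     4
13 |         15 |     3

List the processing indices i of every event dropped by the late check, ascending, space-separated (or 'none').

6

i=0 t=3 v=8: → [3,5); WM=−∞
i=1 t=7 v=1: → [7,9); WM=−∞
i=2 t=9 v=4: → [9,11); WM=6
i=3 t=9 v=6: → [9,11); WM=6
i=4 t=10 v=1: → [9,12); WM=6
i=5 t=10 v=4: → [9,12); WM=7
i=6 t=6 v=2: DROP (t<7-0); WM=7
i=7 t=11 v=8: → [9,13); WM=7
i=8 t=12 v=2: → [9,14); WM=9
i=9 t=13 v=1: → [9,15); WM=9
i=10 t=14 v=3: → [9,16); WM=9
i=11 t=11 v=3: → [9,16); WM=11
i=12 t=14 v=4: → [9,16); WM=11
i=13 t=15 v=3: → [9,17); WM=11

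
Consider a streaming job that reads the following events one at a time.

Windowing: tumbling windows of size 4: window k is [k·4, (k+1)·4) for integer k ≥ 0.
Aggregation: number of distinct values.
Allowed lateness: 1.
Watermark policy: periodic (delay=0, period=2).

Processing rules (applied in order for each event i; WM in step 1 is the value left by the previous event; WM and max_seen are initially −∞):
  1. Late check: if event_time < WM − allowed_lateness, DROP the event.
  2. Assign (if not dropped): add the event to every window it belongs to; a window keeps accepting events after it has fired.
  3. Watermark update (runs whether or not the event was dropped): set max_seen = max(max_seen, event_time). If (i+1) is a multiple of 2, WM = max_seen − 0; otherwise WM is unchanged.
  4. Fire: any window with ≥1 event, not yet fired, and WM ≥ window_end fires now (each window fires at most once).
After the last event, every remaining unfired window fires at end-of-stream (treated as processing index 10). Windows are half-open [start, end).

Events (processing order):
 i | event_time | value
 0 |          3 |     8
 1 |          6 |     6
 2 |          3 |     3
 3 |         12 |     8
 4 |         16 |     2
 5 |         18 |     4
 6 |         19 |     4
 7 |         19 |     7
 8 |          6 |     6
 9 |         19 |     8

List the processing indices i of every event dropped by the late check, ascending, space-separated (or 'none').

i=0 t=3 v=8: → [0,4); WM=−∞
i=1 t=6 v=6: → [4,8); WM=6; [0,4) fires=1
i=2 t=3 v=3: DROP (t<6-1); WM=6
i=3 t=12 v=8: → [12,16); WM=12; [4,8) fires=1
i=4 t=16 v=2: → [16,20); WM=12
i=5 t=18 v=4: → [16,20); WM=18; [12,16) fires=1
i=6 t=19 v=4: → [16,20); WM=18
i=7 t=19 v=7: → [16,20); WM=19
i=8 t=6 v=6: DROP (t<19-1); WM=19
i=9 t=19 v=8: → [16,20); WM=19

2 8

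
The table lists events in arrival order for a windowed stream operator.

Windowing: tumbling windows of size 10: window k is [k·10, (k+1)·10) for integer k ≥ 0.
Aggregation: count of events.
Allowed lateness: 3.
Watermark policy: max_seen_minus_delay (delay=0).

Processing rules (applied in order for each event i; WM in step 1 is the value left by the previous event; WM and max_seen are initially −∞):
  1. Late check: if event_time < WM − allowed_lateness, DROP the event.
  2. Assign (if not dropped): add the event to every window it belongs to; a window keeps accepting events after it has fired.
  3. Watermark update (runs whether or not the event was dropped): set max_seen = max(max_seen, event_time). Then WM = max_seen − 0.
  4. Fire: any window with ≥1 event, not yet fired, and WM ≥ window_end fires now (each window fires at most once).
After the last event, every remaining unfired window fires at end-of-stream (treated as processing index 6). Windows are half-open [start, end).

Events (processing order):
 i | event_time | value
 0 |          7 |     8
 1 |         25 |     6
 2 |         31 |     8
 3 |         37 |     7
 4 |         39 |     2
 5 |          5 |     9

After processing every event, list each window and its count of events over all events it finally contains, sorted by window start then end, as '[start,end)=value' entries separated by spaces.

[0,10)=1 [20,30)=1 [30,40)=3

i=0 t=7 v=8: → [0,10); WM=7
i=1 t=25 v=6: → [20,30); WM=25; [0,10) fires=1
i=2 t=31 v=8: → [30,40); WM=31; [20,30) fires=1
i=3 t=37 v=7: → [30,40); WM=37
i=4 t=39 v=2: → [30,40); WM=39
i=5 t=5 v=9: DROP (t<39-3); WM=39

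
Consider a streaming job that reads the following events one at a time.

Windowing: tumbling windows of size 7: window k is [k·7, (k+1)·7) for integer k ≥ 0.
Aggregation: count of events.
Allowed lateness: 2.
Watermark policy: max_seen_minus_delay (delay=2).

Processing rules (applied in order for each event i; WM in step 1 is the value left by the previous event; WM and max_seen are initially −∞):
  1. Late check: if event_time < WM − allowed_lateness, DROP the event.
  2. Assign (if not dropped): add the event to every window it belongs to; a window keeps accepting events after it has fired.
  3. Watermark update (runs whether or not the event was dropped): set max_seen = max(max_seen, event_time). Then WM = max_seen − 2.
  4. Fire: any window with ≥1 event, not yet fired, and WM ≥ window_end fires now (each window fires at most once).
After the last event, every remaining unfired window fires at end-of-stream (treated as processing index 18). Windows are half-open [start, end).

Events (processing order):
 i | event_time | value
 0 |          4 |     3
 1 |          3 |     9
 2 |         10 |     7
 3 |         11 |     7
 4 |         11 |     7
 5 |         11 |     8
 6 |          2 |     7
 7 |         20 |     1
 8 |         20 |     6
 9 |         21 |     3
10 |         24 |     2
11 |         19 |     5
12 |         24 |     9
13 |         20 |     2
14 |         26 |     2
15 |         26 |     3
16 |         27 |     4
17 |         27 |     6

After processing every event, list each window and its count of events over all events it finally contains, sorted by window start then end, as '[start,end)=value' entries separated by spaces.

i=0 t=4 v=3: → [0,7); WM=2
i=1 t=3 v=9: → [0,7); WM=2
i=2 t=10 v=7: → [7,14); WM=8; [0,7) fires=2
i=3 t=11 v=7: → [7,14); WM=9
i=4 t=11 v=7: → [7,14); WM=9
i=5 t=11 v=8: → [7,14); WM=9
i=6 t=2 v=7: DROP (t<9-2); WM=9
i=7 t=20 v=1: → [14,21); WM=18; [7,14) fires=4
i=8 t=20 v=6: → [14,21); WM=18
i=9 t=21 v=3: → [21,28); WM=19
i=10 t=24 v=2: → [21,28); WM=22; [14,21) fires=2
i=11 t=19 v=5: DROP (t<22-2); WM=22
i=12 t=24 v=9: → [21,28); WM=22
i=13 t=20 v=2: → [14,21); WM=22
i=14 t=26 v=2: → [21,28); WM=24
i=15 t=26 v=3: → [21,28); WM=24
i=16 t=27 v=4: → [21,28); WM=25
i=17 t=27 v=6: → [21,28); WM=25

[0,7)=2 [7,14)=4 [14,21)=3 [21,28)=7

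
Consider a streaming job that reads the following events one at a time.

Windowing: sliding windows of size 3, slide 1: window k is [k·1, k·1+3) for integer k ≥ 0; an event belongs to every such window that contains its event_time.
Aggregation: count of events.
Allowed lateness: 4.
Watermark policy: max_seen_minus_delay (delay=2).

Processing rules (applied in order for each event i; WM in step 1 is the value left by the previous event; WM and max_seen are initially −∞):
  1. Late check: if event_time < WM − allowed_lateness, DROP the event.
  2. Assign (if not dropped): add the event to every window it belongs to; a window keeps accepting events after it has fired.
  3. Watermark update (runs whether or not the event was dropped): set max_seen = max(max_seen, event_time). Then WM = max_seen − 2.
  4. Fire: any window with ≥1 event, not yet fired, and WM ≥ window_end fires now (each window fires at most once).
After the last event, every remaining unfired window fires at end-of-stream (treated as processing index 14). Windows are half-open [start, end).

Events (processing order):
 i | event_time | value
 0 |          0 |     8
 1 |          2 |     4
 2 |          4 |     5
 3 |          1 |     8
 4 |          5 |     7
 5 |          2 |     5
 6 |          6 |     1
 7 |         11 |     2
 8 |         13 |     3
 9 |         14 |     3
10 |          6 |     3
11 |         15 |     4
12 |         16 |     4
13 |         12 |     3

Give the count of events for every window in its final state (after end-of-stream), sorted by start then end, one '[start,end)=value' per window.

i=0 t=0 v=8: → [0,3); WM=-2
i=1 t=2 v=4: → [2,5),[1,4),[0,3); WM=0
i=2 t=4 v=5: → [4,7),[3,6),[2,5); WM=2
i=3 t=1 v=8: → [1,4),[0,3); WM=2
i=4 t=5 v=7: → [5,8),[4,7),[3,6); WM=3; [0,3) fires=3
i=5 t=2 v=5: → [2,5),[1,4),[0,3); WM=3
i=6 t=6 v=1: → [6,9),[5,8),[4,7); WM=4; [1,4) fires=3
i=7 t=11 v=2: → [11,14),[10,13),[9,12); WM=9; [2,5) fires=3 [3,6) fires=2 [4,7) fires=3 [5,8) fires=2 [6,9) fires=1
i=8 t=13 v=3: → [13,16),[12,15),[11,14); WM=11
i=9 t=14 v=3: → [14,17),[13,16),[12,15); WM=12; [9,12) fires=1
i=10 t=6 v=3: DROP (t<12-4); WM=12
i=11 t=15 v=4: → [15,18),[14,17),[13,16); WM=13; [10,13) fires=1
i=12 t=16 v=4: → [16,19),[15,18),[14,17); WM=14; [11,14) fires=2
i=13 t=12 v=3: → [12,15),[11,14),[10,13); WM=14

[0,3)=4 [1,4)=3 [2,5)=3 [3,6)=2 [4,7)=3 [5,8)=2 [6,9)=1 [9,12)=1 [10,13)=2 [11,14)=3 [12,15)=3 [13,16)=3 [14,17)=3 [15,18)=2 [16,19)=1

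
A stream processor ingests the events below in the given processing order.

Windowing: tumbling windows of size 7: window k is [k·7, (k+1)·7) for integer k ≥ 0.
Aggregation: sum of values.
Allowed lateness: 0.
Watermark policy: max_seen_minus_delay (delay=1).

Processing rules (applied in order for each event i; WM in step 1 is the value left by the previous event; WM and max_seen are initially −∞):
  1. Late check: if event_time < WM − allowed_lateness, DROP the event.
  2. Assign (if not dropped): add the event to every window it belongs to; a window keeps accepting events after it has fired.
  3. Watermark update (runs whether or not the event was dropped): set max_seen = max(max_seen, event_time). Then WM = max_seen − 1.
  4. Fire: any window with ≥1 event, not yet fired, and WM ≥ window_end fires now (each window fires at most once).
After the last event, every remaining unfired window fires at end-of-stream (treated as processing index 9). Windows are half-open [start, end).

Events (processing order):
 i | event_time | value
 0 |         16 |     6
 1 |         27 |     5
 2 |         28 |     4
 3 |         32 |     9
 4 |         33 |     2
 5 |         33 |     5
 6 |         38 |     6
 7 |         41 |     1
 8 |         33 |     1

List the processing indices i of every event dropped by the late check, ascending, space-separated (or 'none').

8

i=0 t=16 v=6: → [14,21); WM=15
i=1 t=27 v=5: → [21,28); WM=26; [14,21) fires=6
i=2 t=28 v=4: → [28,35); WM=27
i=3 t=32 v=9: → [28,35); WM=31; [21,28) fires=5
i=4 t=33 v=2: → [28,35); WM=32
i=5 t=33 v=5: → [28,35); WM=32
i=6 t=38 v=6: → [35,42); WM=37; [28,35) fires=20
i=7 t=41 v=1: → [35,42); WM=40
i=8 t=33 v=1: DROP (t<40-0); WM=40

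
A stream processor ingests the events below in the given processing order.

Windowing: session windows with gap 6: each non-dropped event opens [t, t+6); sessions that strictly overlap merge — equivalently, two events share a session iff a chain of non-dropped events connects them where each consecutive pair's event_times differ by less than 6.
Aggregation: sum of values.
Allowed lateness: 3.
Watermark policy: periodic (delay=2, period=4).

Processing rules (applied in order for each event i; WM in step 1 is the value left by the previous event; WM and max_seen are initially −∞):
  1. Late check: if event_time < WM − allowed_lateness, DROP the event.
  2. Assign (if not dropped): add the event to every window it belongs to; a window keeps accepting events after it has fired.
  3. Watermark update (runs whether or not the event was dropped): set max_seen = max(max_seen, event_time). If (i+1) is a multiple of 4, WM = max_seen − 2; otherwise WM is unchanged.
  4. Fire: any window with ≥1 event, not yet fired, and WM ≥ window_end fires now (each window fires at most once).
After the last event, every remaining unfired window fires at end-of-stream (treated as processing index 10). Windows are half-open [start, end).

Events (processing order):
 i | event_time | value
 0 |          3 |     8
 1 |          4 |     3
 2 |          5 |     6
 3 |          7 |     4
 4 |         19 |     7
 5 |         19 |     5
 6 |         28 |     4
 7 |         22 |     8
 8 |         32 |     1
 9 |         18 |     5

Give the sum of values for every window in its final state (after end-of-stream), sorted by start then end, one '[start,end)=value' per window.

i=0 t=3 v=8: → [3,9); WM=−∞
i=1 t=4 v=3: → [3,10); WM=−∞
i=2 t=5 v=6: → [3,11); WM=−∞
i=3 t=7 v=4: → [3,13); WM=5
i=4 t=19 v=7: → [19,25); WM=5
i=5 t=19 v=5: → [19,25); WM=5
i=6 t=28 v=4: → [28,34); WM=5
i=7 t=22 v=8: → [19,28); WM=26
i=8 t=32 v=1: → [28,38); WM=26
i=9 t=18 v=5: DROP (t<26-3); WM=26

[3,13)=21 [19,28)=20 [28,38)=5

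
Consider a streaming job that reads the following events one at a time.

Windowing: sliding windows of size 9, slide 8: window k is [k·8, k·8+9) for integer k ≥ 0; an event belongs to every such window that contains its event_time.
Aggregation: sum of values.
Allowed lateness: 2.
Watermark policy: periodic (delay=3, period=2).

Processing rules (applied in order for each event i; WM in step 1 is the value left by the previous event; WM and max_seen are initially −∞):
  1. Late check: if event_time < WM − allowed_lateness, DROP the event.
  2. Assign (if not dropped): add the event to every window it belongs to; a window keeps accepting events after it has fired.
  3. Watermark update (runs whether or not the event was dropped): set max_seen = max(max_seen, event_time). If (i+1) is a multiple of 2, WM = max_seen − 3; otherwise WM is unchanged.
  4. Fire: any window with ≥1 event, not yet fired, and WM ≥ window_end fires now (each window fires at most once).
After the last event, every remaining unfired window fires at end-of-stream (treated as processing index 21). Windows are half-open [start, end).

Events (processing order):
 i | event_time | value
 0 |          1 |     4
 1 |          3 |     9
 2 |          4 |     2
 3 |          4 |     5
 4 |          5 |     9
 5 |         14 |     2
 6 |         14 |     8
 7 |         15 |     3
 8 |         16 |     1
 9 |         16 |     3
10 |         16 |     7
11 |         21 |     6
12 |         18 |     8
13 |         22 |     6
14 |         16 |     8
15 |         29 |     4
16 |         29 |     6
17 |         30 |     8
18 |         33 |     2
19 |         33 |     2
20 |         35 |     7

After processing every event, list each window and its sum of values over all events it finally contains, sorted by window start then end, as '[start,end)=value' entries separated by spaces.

[0,9)=29 [8,17)=24 [16,25)=31 [24,33)=18 [32,41)=11

i=0 t=1 v=4: → [0,9); WM=−∞
i=1 t=3 v=9: → [0,9); WM=0
i=2 t=4 v=2: → [0,9); WM=0
i=3 t=4 v=5: → [0,9); WM=1
i=4 t=5 v=9: → [0,9); WM=1
i=5 t=14 v=2: → [8,17); WM=11; [0,9) fires=29
i=6 t=14 v=8: → [8,17); WM=11
i=7 t=15 v=3: → [8,17); WM=12
i=8 t=16 v=1: → [16,25),[8,17); WM=12
i=9 t=16 v=3: → [16,25),[8,17); WM=13
i=10 t=16 v=7: → [16,25),[8,17); WM=13
i=11 t=21 v=6: → [16,25); WM=18; [8,17) fires=24
i=12 t=18 v=8: → [16,25); WM=18
i=13 t=22 v=6: → [16,25); WM=19
i=14 t=16 v=8: DROP (t<19-2); WM=19
i=15 t=29 v=4: → [24,33); WM=26; [16,25) fires=31
i=16 t=29 v=6: → [24,33); WM=26
i=17 t=30 v=8: → [24,33); WM=27
i=18 t=33 v=2: → [32,41); WM=27
i=19 t=33 v=2: → [32,41); WM=30
i=20 t=35 v=7: → [32,41); WM=30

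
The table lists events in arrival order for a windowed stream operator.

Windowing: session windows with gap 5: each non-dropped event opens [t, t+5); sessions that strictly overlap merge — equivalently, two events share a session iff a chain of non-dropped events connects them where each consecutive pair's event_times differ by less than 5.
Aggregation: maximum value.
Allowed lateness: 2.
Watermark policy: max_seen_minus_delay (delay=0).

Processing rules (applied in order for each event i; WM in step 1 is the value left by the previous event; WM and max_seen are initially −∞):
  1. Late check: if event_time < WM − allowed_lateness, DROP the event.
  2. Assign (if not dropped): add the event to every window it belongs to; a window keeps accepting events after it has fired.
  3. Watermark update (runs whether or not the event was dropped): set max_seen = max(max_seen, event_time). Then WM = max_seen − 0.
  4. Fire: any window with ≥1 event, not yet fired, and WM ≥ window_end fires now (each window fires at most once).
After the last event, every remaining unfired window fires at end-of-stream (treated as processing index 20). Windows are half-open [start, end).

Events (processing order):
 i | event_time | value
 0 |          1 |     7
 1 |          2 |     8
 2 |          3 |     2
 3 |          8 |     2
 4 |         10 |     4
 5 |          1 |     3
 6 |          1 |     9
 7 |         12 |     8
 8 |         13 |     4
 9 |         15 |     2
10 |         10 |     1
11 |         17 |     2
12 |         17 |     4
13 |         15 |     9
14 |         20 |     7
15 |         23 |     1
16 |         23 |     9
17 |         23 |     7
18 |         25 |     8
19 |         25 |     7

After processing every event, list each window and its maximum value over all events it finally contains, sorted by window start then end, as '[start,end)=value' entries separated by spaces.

[1,8)=8 [8,30)=9

i=0 t=1 v=7: → [1,6); WM=1
i=1 t=2 v=8: → [1,7); WM=2
i=2 t=3 v=2: → [1,8); WM=3
i=3 t=8 v=2: → [8,13); WM=8
i=4 t=10 v=4: → [8,15); WM=10
i=5 t=1 v=3: DROP (t<10-2); WM=10
i=6 t=1 v=9: DROP (t<10-2); WM=10
i=7 t=12 v=8: → [8,17); WM=12
i=8 t=13 v=4: → [8,18); WM=13
i=9 t=15 v=2: → [8,20); WM=15
i=10 t=10 v=1: DROP (t<15-2); WM=15
i=11 t=17 v=2: → [8,22); WM=17
i=12 t=17 v=4: → [8,22); WM=17
i=13 t=15 v=9: → [8,22); WM=17
i=14 t=20 v=7: → [8,25); WM=20
i=15 t=23 v=1: → [8,28); WM=23
i=16 t=23 v=9: → [8,28); WM=23
i=17 t=23 v=7: → [8,28); WM=23
i=18 t=25 v=8: → [8,30); WM=25
i=19 t=25 v=7: → [8,30); WM=25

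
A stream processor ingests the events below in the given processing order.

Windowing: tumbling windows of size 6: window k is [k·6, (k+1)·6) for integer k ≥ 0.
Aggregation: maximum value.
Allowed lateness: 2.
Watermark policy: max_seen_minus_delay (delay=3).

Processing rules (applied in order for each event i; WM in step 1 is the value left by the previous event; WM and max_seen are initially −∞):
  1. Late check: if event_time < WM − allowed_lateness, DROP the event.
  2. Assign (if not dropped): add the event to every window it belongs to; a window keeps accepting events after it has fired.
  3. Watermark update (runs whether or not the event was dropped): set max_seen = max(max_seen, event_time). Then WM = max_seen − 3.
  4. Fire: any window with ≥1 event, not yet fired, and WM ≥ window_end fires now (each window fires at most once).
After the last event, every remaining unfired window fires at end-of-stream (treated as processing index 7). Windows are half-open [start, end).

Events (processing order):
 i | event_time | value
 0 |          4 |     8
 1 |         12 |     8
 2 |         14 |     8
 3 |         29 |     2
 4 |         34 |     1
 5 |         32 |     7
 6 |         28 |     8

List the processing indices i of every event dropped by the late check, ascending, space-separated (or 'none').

6

i=0 t=4 v=8: → [0,6); WM=1
i=1 t=12 v=8: → [12,18); WM=9; [0,6) fires=8
i=2 t=14 v=8: → [12,18); WM=11
i=3 t=29 v=2: → [24,30); WM=26; [12,18) fires=8
i=4 t=34 v=1: → [30,36); WM=31; [24,30) fires=2
i=5 t=32 v=7: → [30,36); WM=31
i=6 t=28 v=8: DROP (t<31-2); WM=31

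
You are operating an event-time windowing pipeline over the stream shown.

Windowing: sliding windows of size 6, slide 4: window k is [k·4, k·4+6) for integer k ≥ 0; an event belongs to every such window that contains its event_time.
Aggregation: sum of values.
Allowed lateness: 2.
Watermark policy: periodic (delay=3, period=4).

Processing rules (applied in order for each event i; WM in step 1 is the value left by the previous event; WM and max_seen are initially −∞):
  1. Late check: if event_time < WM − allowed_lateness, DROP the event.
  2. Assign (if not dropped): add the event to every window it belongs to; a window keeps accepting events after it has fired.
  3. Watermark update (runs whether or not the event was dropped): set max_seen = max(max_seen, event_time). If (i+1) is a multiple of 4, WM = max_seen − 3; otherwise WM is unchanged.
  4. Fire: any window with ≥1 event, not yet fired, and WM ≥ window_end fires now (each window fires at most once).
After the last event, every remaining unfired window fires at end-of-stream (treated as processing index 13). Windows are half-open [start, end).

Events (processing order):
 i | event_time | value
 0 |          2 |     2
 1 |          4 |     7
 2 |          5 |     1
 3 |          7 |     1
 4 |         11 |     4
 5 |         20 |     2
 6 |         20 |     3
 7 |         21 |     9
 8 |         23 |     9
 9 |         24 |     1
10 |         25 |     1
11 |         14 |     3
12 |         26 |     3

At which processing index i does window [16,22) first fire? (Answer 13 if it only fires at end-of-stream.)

i=0 t=2 v=2: → [0,6); WM=−∞
i=1 t=4 v=7: → [4,10),[0,6); WM=−∞
i=2 t=5 v=1: → [4,10),[0,6); WM=−∞
i=3 t=7 v=1: → [4,10); WM=4
i=4 t=11 v=4: → [8,14); WM=4
i=5 t=20 v=2: → [20,26),[16,22); WM=4
i=6 t=20 v=3: → [20,26),[16,22); WM=4
i=7 t=21 v=9: → [20,26),[16,22); WM=18; [0,6) fires=10 [4,10) fires=9 [8,14) fires=4
i=8 t=23 v=9: → [20,26); WM=18
i=9 t=24 v=1: → [24,30),[20,26); WM=18
i=10 t=25 v=1: → [24,30),[20,26); WM=18
i=11 t=14 v=3: DROP (t<18-2); WM=22; [16,22) fires=14
i=12 t=26 v=3: → [24,30); WM=22

11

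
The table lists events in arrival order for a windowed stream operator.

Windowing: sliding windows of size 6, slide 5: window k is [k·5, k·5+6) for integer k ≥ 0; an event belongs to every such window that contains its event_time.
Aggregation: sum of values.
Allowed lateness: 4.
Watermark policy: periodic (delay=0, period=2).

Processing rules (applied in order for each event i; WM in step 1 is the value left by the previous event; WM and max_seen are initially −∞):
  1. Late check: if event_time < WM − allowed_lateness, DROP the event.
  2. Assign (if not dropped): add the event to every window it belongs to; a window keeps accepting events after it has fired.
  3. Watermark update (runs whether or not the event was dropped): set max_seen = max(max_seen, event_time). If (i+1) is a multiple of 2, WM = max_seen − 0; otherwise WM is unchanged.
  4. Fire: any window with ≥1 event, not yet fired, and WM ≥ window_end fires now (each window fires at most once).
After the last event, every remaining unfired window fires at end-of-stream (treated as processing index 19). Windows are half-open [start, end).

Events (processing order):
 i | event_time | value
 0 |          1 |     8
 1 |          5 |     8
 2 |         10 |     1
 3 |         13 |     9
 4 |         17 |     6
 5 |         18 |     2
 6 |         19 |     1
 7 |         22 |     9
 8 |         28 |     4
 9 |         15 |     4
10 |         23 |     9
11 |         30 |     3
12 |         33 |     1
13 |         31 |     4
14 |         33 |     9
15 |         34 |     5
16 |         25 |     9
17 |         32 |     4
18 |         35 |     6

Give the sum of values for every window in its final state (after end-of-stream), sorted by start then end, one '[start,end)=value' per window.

[0,6)=16 [5,11)=9 [10,16)=10 [15,21)=9 [20,26)=9 [25,31)=7 [30,36)=32 [35,41)=6

i=0 t=1 v=8: → [0,6); WM=−∞
i=1 t=5 v=8: → [5,11),[0,6); WM=5
i=2 t=10 v=1: → [10,16),[5,11); WM=5
i=3 t=13 v=9: → [10,16); WM=13; [0,6) fires=16 [5,11) fires=9
i=4 t=17 v=6: → [15,21); WM=13
i=5 t=18 v=2: → [15,21); WM=18; [10,16) fires=10
i=6 t=19 v=1: → [15,21); WM=18
i=7 t=22 v=9: → [20,26); WM=22; [15,21) fires=9
i=8 t=28 v=4: → [25,31); WM=22
i=9 t=15 v=4: DROP (t<22-4); WM=28; [20,26) fires=9
i=10 t=23 v=9: DROP (t<28-4); WM=28
i=11 t=30 v=3: → [30,36),[25,31); WM=30
i=12 t=33 v=1: → [30,36); WM=30
i=13 t=31 v=4: → [30,36); WM=33; [25,31) fires=7
i=14 t=33 v=9: → [30,36); WM=33
i=15 t=34 v=5: → [30,36); WM=34
i=16 t=25 v=9: DROP (t<34-4); WM=34
i=17 t=32 v=4: → [30,36); WM=34
i=18 t=35 v=6: → [35,41),[30,36); WM=34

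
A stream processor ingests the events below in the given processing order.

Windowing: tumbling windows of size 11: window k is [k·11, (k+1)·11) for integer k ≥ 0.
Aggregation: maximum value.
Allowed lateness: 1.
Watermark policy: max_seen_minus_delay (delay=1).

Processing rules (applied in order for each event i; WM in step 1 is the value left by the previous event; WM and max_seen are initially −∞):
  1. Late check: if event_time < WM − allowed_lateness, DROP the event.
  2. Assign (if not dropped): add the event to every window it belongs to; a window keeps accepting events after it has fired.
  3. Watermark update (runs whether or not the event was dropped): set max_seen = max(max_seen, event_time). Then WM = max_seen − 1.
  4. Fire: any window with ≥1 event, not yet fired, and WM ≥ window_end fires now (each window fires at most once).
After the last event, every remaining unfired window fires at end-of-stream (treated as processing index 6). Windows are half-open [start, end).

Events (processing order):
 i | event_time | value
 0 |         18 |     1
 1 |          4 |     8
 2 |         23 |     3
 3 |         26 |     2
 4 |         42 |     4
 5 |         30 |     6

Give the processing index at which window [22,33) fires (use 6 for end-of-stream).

i=0 t=18 v=1: → [11,22); WM=17
i=1 t=4 v=8: DROP (t<17-1); WM=17
i=2 t=23 v=3: → [22,33); WM=22; [11,22) fires=1
i=3 t=26 v=2: → [22,33); WM=25
i=4 t=42 v=4: → [33,44); WM=41; [22,33) fires=3
i=5 t=30 v=6: DROP (t<41-1); WM=41

4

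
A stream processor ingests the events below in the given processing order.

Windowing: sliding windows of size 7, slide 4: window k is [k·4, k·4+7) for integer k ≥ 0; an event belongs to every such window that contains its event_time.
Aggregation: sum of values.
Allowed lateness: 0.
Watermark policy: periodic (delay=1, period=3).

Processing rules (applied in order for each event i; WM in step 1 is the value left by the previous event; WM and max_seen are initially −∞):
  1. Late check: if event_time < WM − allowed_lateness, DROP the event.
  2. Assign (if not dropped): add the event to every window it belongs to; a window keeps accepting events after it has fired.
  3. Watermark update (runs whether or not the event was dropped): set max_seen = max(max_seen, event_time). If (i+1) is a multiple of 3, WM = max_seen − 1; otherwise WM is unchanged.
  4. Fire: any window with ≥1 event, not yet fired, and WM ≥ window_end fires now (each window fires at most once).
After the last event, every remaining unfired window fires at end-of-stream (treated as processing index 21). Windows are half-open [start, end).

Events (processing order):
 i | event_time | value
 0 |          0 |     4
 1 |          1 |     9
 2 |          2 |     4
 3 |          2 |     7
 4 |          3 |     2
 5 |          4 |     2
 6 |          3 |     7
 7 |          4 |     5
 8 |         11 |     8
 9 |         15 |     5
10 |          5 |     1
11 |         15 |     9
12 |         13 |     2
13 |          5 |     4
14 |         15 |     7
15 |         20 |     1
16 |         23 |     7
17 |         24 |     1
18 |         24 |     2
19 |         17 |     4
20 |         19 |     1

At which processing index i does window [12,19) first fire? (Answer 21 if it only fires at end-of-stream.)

i=0 t=0 v=4: → [0,7); WM=−∞
i=1 t=1 v=9: → [0,7); WM=−∞
i=2 t=2 v=4: → [0,7); WM=1
i=3 t=2 v=7: → [0,7); WM=1
i=4 t=3 v=2: → [0,7); WM=1
i=5 t=4 v=2: → [4,11),[0,7); WM=3
i=6 t=3 v=7: → [0,7); WM=3
i=7 t=4 v=5: → [4,11),[0,7); WM=3
i=8 t=11 v=8: → [8,15); WM=10; [0,7) fires=40
i=9 t=15 v=5: → [12,19); WM=10
i=10 t=5 v=1: DROP (t<10-0); WM=10
i=11 t=15 v=9: → [12,19); WM=14; [4,11) fires=7
i=12 t=13 v=2: DROP (t<14-0); WM=14
i=13 t=5 v=4: DROP (t<14-0); WM=14
i=14 t=15 v=7: → [12,19); WM=14
i=15 t=20 v=1: → [20,27),[16,23); WM=14
i=16 t=23 v=7: → [20,27); WM=14
i=17 t=24 v=1: → [24,31),[20,27); WM=23; [8,15) fires=8 [12,19) fires=21 [16,23) fires=1
i=18 t=24 v=2: → [24,31),[20,27); WM=23
i=19 t=17 v=4: DROP (t<23-0); WM=23
i=20 t=19 v=1: DROP (t<23-0); WM=23

17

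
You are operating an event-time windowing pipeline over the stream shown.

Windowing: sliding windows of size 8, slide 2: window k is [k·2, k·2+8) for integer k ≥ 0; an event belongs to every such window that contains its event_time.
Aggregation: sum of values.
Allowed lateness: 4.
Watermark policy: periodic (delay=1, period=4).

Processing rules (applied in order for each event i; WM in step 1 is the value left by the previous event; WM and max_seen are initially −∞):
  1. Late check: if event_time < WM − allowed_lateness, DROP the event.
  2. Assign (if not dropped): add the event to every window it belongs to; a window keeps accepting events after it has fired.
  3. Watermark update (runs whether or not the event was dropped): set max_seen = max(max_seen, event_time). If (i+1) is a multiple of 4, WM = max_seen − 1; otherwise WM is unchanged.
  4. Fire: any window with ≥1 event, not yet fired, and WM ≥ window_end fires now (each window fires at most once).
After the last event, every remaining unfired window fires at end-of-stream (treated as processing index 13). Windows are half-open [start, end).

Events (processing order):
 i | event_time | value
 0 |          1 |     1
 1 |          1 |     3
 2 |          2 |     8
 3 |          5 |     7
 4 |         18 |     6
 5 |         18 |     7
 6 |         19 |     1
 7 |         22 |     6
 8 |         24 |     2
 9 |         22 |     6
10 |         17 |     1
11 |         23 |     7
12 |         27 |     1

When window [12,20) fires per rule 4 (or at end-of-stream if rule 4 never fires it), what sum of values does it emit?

14

i=0 t=1 v=1: → [0,8); WM=−∞
i=1 t=1 v=3: → [0,8); WM=−∞
i=2 t=2 v=8: → [2,10),[0,8); WM=−∞
i=3 t=5 v=7: → [4,12),[2,10),[0,8); WM=4
i=4 t=18 v=6: → [18,26),[16,24),[14,22),[12,20); WM=4
i=5 t=18 v=7: → [18,26),[16,24),[14,22),[12,20); WM=4
i=6 t=19 v=1: → [18,26),[16,24),[14,22),[12,20); WM=4
i=7 t=22 v=6: → [22,30),[20,28),[18,26),[16,24); WM=21; [0,8) fires=19 [2,10) fires=15 [4,12) fires=7 [12,20) fires=14
i=8 t=24 v=2: → [24,32),[22,30),[20,28),[18,26); WM=21
i=9 t=22 v=6: → [22,30),[20,28),[18,26),[16,24); WM=21
i=10 t=17 v=1: → [16,24),[14,22),[12,20),[10,18); WM=21; [10,18) fires=1
i=11 t=23 v=7: → [22,30),[20,28),[18,26),[16,24); WM=23; [14,22) fires=15
i=12 t=27 v=1: → [26,34),[24,32),[22,30),[20,28); WM=23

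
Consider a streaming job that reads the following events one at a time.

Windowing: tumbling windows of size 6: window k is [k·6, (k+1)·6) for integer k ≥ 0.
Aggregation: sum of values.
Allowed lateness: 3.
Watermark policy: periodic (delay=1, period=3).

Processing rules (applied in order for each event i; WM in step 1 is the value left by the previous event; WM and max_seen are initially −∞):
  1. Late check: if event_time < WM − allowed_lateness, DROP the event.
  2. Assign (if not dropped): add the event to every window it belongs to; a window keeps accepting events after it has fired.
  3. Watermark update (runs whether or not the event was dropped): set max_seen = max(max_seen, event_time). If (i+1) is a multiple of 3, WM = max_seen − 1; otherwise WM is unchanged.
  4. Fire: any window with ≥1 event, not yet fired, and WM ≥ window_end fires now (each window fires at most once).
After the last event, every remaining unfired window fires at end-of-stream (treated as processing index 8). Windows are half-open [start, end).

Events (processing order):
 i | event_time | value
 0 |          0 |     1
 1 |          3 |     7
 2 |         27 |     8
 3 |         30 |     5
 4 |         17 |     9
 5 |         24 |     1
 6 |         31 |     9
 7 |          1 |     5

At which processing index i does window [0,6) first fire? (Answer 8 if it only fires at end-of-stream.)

2

i=0 t=0 v=1: → [0,6); WM=−∞
i=1 t=3 v=7: → [0,6); WM=−∞
i=2 t=27 v=8: → [24,30); WM=26; [0,6) fires=8
i=3 t=30 v=5: → [30,36); WM=26
i=4 t=17 v=9: DROP (t<26-3); WM=26
i=5 t=24 v=1: → [24,30); WM=29
i=6 t=31 v=9: → [30,36); WM=29
i=7 t=1 v=5: DROP (t<29-3); WM=29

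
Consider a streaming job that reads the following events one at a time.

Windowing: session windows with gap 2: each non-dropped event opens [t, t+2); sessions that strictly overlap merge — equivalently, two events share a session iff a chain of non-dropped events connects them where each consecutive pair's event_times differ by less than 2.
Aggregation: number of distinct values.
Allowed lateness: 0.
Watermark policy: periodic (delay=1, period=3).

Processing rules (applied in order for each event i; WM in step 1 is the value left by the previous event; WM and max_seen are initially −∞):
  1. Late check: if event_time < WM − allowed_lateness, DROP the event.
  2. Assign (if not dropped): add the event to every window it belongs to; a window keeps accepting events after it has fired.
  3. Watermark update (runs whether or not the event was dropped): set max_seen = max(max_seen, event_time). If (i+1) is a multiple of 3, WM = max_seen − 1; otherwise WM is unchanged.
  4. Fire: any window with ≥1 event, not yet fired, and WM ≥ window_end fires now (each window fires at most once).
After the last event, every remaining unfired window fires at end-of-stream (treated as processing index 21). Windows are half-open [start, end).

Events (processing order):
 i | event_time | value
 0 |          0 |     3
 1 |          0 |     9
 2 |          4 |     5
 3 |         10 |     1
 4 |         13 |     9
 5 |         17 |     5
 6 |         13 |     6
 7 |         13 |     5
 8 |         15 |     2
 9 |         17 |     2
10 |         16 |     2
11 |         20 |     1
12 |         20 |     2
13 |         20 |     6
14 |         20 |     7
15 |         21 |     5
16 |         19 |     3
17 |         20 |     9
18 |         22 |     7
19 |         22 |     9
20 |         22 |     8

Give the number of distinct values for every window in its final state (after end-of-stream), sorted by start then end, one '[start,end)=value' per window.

i=0 t=0 v=3: → [0,2); WM=−∞
i=1 t=0 v=9: → [0,2); WM=−∞
i=2 t=4 v=5: → [4,6); WM=3
i=3 t=10 v=1: → [10,12); WM=3
i=4 t=13 v=9: → [13,15); WM=3
i=5 t=17 v=5: → [17,19); WM=16
i=6 t=13 v=6: DROP (t<16-0); WM=16
i=7 t=13 v=5: DROP (t<16-0); WM=16
i=8 t=15 v=2: DROP (t<16-0); WM=16
i=9 t=17 v=2: → [17,19); WM=16
i=10 t=16 v=2: → [16,19); WM=16
i=11 t=20 v=1: → [20,22); WM=19
i=12 t=20 v=2: → [20,22); WM=19
i=13 t=20 v=6: → [20,22); WM=19
i=14 t=20 v=7: → [20,22); WM=19
i=15 t=21 v=5: → [20,23); WM=19
i=16 t=19 v=3: → [19,23); WM=19
i=17 t=20 v=9: → [19,23); WM=20
i=18 t=22 v=7: → [19,24); WM=20
i=19 t=22 v=9: → [19,24); WM=20
i=20 t=22 v=8: → [19,24); WM=21

[0,2)=2 [4,6)=1 [10,12)=1 [13,15)=1 [16,19)=2 [19,24)=8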